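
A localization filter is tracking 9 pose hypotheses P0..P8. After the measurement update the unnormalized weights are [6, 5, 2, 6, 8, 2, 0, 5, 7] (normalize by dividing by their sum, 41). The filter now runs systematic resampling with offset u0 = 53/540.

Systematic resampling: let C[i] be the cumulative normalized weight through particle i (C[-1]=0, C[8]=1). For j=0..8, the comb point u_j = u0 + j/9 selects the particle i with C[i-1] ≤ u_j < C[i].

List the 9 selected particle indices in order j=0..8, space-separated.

0 1 3 3 4 4 7 8 8

C = [6/41, 11/41, 13/41, 19/41, 27/41, 29/41, 29/41, 34/41, 1]
j=0: u_0=53/540 ∈ [0, 6/41) → index 0
j=1: u_1=113/540 ∈ [6/41, 11/41) → index 1
j=2: u_2=173/540 ∈ [13/41, 19/41) → index 3
j=3: u_3=233/540 ∈ [13/41, 19/41) → index 3
j=4: u_4=293/540 ∈ [19/41, 27/41) → index 4
j=5: u_5=353/540 ∈ [19/41, 27/41) → index 4
j=6: u_6=413/540 ∈ [29/41, 34/41) → index 7
j=7: u_7=473/540 ∈ [34/41, 1) → index 8
j=8: u_8=533/540 ∈ [34/41, 1) → index 8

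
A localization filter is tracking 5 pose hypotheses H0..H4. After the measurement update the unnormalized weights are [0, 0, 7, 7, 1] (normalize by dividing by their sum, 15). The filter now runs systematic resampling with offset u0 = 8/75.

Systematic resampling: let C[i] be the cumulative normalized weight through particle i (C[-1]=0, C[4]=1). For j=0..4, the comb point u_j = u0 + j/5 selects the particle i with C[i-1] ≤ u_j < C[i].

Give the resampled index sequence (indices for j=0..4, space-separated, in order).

C = [0, 0, 7/15, 14/15, 1]
j=0: u_0=8/75 ∈ [0, 7/15) → index 2
j=1: u_1=23/75 ∈ [0, 7/15) → index 2
j=2: u_2=38/75 ∈ [7/15, 14/15) → index 3
j=3: u_3=53/75 ∈ [7/15, 14/15) → index 3
j=4: u_4=68/75 ∈ [7/15, 14/15) → index 3

2 2 3 3 3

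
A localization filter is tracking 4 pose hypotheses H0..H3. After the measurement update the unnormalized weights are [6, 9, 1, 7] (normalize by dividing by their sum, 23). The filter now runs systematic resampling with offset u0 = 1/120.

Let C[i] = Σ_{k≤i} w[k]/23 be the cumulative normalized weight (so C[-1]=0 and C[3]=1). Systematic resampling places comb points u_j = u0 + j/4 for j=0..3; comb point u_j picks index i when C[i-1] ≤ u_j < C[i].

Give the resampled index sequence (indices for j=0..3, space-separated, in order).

C = [6/23, 15/23, 16/23, 1]
j=0: u_0=1/120 ∈ [0, 6/23) → index 0
j=1: u_1=31/120 ∈ [0, 6/23) → index 0
j=2: u_2=61/120 ∈ [6/23, 15/23) → index 1
j=3: u_3=91/120 ∈ [16/23, 1) → index 3

0 0 1 3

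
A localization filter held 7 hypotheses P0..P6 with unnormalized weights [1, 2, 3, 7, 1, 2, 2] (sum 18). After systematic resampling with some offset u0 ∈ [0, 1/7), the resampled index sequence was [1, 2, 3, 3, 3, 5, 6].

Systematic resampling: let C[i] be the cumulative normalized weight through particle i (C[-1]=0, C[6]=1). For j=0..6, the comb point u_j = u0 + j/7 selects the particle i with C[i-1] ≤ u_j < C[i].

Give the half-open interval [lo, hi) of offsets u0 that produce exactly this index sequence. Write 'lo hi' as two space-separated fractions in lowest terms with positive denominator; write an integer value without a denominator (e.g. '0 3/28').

C = [1/18, 1/6, 1/3, 13/18, 7/9, 8/9, 1]
j=0 picked index 1: u0 ∈ [1/18, 1/6)
j=1 picked index 2: u0 ∈ [1/42, 4/21)
j=2 picked index 3: u0 ∈ [1/21, 55/126)
j=3 picked index 3: u0 ∈ [-2/21, 37/126)
j=4 picked index 3: u0 ∈ [-5/21, 19/126)
j=5 picked index 5: u0 ∈ [4/63, 11/63)
j=6 picked index 6: u0 ∈ [2/63, 1/7)
intersection: [4/63, 1/7)

4/63 1/7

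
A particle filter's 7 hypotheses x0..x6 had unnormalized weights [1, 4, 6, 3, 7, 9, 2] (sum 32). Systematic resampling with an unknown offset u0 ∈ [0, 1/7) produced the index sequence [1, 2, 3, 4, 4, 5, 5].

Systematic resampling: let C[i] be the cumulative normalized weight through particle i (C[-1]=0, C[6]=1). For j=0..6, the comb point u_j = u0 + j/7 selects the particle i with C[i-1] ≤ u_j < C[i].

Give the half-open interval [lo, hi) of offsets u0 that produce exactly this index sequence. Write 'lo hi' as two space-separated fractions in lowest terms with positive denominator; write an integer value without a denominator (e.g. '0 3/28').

13/224 9/112

C = [1/32, 5/32, 11/32, 7/16, 21/32, 15/16, 1]
j=0 picked index 1: u0 ∈ [1/32, 5/32)
j=1 picked index 2: u0 ∈ [3/224, 45/224)
j=2 picked index 3: u0 ∈ [13/224, 17/112)
j=3 picked index 4: u0 ∈ [1/112, 51/224)
j=4 picked index 4: u0 ∈ [-15/112, 19/224)
j=5 picked index 5: u0 ∈ [-13/224, 25/112)
j=6 picked index 5: u0 ∈ [-45/224, 9/112)
intersection: [13/224, 9/112)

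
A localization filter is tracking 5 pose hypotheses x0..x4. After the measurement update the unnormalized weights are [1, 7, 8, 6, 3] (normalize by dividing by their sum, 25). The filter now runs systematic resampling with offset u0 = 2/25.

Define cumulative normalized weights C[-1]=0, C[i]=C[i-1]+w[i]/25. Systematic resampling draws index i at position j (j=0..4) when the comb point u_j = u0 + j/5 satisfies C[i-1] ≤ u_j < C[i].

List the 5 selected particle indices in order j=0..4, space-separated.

C = [1/25, 8/25, 16/25, 22/25, 1]
j=0: u_0=2/25 ∈ [1/25, 8/25) → index 1
j=1: u_1=7/25 ∈ [1/25, 8/25) → index 1
j=2: u_2=12/25 ∈ [8/25, 16/25) → index 2
j=3: u_3=17/25 ∈ [16/25, 22/25) → index 3
j=4: u_4=22/25 ∈ [22/25, 1) → index 4

1 1 2 3 4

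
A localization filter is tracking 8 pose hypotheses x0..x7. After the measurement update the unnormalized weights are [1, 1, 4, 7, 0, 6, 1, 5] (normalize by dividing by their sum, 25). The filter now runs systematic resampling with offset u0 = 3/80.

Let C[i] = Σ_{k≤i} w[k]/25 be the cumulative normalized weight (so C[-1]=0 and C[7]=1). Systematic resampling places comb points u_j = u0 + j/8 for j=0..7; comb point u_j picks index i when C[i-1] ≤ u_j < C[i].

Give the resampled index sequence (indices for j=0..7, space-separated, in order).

C = [1/25, 2/25, 6/25, 13/25, 13/25, 19/25, 4/5, 1]
j=0: u_0=3/80 ∈ [0, 1/25) → index 0
j=1: u_1=13/80 ∈ [2/25, 6/25) → index 2
j=2: u_2=23/80 ∈ [6/25, 13/25) → index 3
j=3: u_3=33/80 ∈ [6/25, 13/25) → index 3
j=4: u_4=43/80 ∈ [13/25, 19/25) → index 5
j=5: u_5=53/80 ∈ [13/25, 19/25) → index 5
j=6: u_6=63/80 ∈ [19/25, 4/5) → index 6
j=7: u_7=73/80 ∈ [4/5, 1) → index 7

0 2 3 3 5 5 6 7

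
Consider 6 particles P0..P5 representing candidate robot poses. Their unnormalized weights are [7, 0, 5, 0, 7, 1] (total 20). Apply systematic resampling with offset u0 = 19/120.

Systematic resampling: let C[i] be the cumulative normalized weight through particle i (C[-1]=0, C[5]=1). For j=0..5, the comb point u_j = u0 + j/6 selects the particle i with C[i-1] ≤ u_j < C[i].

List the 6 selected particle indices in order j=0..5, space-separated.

0 0 2 4 4 5

C = [7/20, 7/20, 3/5, 3/5, 19/20, 1]
j=0: u_0=19/120 ∈ [0, 7/20) → index 0
j=1: u_1=13/40 ∈ [0, 7/20) → index 0
j=2: u_2=59/120 ∈ [7/20, 3/5) → index 2
j=3: u_3=79/120 ∈ [3/5, 19/20) → index 4
j=4: u_4=33/40 ∈ [3/5, 19/20) → index 4
j=5: u_5=119/120 ∈ [19/20, 1) → index 5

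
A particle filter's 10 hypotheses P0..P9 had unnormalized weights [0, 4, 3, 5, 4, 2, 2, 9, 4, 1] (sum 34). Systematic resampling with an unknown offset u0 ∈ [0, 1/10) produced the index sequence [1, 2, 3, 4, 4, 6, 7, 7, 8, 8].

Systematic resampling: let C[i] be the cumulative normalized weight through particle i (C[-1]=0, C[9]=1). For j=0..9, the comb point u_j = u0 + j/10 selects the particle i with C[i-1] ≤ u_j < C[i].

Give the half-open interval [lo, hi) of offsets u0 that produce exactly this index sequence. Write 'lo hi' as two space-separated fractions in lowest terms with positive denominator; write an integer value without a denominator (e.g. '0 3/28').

C = [0, 2/17, 7/34, 6/17, 8/17, 9/17, 10/17, 29/34, 33/34, 1]
j=0 picked index 1: u0 ∈ [0, 2/17)
j=1 picked index 2: u0 ∈ [3/170, 9/85)
j=2 picked index 3: u0 ∈ [1/170, 13/85)
j=3 picked index 4: u0 ∈ [9/170, 29/170)
j=4 picked index 4: u0 ∈ [-4/85, 6/85)
j=5 picked index 6: u0 ∈ [1/34, 3/34)
j=6 picked index 7: u0 ∈ [-1/85, 43/170)
j=7 picked index 7: u0 ∈ [-19/170, 13/85)
j=8 picked index 8: u0 ∈ [9/170, 29/170)
j=9 picked index 8: u0 ∈ [-4/85, 6/85)
intersection: [9/170, 6/85)

9/170 6/85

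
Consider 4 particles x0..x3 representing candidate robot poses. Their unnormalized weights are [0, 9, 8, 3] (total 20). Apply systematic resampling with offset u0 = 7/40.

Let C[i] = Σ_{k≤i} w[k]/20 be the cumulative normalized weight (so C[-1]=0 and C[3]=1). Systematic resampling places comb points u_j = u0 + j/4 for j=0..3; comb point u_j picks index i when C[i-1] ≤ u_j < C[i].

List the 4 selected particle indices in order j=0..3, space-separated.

C = [0, 9/20, 17/20, 1]
j=0: u_0=7/40 ∈ [0, 9/20) → index 1
j=1: u_1=17/40 ∈ [0, 9/20) → index 1
j=2: u_2=27/40 ∈ [9/20, 17/20) → index 2
j=3: u_3=37/40 ∈ [17/20, 1) → index 3

1 1 2 3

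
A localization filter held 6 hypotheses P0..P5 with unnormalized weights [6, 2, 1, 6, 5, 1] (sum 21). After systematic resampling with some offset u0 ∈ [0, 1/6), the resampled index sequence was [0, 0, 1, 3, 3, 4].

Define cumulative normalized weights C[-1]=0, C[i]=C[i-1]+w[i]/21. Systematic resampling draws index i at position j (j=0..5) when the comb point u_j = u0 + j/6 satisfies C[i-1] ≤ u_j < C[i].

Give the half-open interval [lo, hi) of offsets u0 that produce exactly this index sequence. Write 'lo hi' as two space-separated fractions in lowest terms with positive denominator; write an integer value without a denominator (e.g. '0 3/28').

0 1/21

C = [2/7, 8/21, 3/7, 5/7, 20/21, 1]
j=0 picked index 0: u0 ∈ [0, 2/7)
j=1 picked index 0: u0 ∈ [-1/6, 5/42)
j=2 picked index 1: u0 ∈ [-1/21, 1/21)
j=3 picked index 3: u0 ∈ [-1/14, 3/14)
j=4 picked index 3: u0 ∈ [-5/21, 1/21)
j=5 picked index 4: u0 ∈ [-5/42, 5/42)
intersection: [0, 1/21)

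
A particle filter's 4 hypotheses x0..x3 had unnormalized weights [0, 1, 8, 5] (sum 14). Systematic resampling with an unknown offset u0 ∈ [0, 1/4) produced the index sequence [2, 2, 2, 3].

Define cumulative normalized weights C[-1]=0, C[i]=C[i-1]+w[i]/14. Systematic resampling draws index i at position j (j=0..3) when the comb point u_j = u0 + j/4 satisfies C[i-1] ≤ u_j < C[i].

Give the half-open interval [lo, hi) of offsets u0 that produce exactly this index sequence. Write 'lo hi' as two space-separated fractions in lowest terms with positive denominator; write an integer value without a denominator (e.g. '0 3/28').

C = [0, 1/14, 9/14, 1]
j=0 picked index 2: u0 ∈ [1/14, 9/14)
j=1 picked index 2: u0 ∈ [-5/28, 11/28)
j=2 picked index 2: u0 ∈ [-3/7, 1/7)
j=3 picked index 3: u0 ∈ [-3/28, 1/4)
intersection: [1/14, 1/7)

1/14 1/7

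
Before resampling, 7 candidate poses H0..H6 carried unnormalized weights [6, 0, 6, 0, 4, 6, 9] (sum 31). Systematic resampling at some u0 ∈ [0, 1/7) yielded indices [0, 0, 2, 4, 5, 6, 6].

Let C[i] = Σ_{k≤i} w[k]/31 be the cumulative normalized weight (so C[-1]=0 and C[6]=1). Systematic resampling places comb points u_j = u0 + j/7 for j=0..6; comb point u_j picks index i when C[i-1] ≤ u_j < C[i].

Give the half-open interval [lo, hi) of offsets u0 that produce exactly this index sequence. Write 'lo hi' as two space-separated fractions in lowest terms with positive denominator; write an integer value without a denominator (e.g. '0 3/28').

C = [6/31, 6/31, 12/31, 12/31, 16/31, 22/31, 1]
j=0 picked index 0: u0 ∈ [0, 6/31)
j=1 picked index 0: u0 ∈ [-1/7, 11/217)
j=2 picked index 2: u0 ∈ [-20/217, 22/217)
j=3 picked index 4: u0 ∈ [-9/217, 19/217)
j=4 picked index 5: u0 ∈ [-12/217, 30/217)
j=5 picked index 6: u0 ∈ [-1/217, 2/7)
j=6 picked index 6: u0 ∈ [-32/217, 1/7)
intersection: [0, 11/217)

0 11/217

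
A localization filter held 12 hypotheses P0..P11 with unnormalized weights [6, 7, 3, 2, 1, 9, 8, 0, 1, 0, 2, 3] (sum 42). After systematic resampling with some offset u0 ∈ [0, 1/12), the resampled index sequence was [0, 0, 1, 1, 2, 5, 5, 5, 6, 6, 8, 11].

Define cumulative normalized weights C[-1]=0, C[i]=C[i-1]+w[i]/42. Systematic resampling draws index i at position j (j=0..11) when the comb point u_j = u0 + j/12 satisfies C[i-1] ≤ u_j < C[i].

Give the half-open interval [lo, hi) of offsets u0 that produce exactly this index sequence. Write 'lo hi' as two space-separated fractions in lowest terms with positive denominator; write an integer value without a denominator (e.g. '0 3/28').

1/28 1/21

C = [1/7, 13/42, 8/21, 3/7, 19/42, 2/3, 6/7, 6/7, 37/42, 37/42, 13/14, 1]
j=0 picked index 0: u0 ∈ [0, 1/7)
j=1 picked index 0: u0 ∈ [-1/12, 5/84)
j=2 picked index 1: u0 ∈ [-1/42, 1/7)
j=3 picked index 1: u0 ∈ [-3/28, 5/84)
j=4 picked index 2: u0 ∈ [-1/42, 1/21)
j=5 picked index 5: u0 ∈ [1/28, 1/4)
j=6 picked index 5: u0 ∈ [-1/21, 1/6)
j=7 picked index 5: u0 ∈ [-11/84, 1/12)
j=8 picked index 6: u0 ∈ [0, 4/21)
j=9 picked index 6: u0 ∈ [-1/12, 3/28)
j=10 picked index 8: u0 ∈ [1/42, 1/21)
j=11 picked index 11: u0 ∈ [1/84, 1/12)
intersection: [1/28, 1/21)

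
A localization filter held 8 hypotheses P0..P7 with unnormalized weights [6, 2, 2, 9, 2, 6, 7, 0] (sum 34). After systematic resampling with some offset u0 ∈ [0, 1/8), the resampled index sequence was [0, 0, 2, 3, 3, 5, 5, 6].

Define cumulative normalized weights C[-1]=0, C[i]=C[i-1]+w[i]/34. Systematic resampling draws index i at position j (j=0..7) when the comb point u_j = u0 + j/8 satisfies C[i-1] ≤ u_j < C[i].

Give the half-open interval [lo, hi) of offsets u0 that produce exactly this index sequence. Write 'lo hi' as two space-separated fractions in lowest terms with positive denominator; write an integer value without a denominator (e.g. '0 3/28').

0 3/68

C = [3/17, 4/17, 5/17, 19/34, 21/34, 27/34, 1, 1]
j=0 picked index 0: u0 ∈ [0, 3/17)
j=1 picked index 0: u0 ∈ [-1/8, 7/136)
j=2 picked index 2: u0 ∈ [-1/68, 3/68)
j=3 picked index 3: u0 ∈ [-11/136, 25/136)
j=4 picked index 3: u0 ∈ [-7/34, 1/17)
j=5 picked index 5: u0 ∈ [-1/136, 23/136)
j=6 picked index 5: u0 ∈ [-9/68, 3/68)
j=7 picked index 6: u0 ∈ [-11/136, 1/8)
intersection: [0, 3/68)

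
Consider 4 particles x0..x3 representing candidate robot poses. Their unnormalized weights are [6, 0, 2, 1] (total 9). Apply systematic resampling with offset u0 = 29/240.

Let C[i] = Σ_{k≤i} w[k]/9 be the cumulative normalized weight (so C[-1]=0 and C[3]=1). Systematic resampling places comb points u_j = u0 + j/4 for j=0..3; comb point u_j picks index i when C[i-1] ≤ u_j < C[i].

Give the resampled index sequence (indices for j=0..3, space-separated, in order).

0 0 0 2

C = [2/3, 2/3, 8/9, 1]
j=0: u_0=29/240 ∈ [0, 2/3) → index 0
j=1: u_1=89/240 ∈ [0, 2/3) → index 0
j=2: u_2=149/240 ∈ [0, 2/3) → index 0
j=3: u_3=209/240 ∈ [2/3, 8/9) → index 2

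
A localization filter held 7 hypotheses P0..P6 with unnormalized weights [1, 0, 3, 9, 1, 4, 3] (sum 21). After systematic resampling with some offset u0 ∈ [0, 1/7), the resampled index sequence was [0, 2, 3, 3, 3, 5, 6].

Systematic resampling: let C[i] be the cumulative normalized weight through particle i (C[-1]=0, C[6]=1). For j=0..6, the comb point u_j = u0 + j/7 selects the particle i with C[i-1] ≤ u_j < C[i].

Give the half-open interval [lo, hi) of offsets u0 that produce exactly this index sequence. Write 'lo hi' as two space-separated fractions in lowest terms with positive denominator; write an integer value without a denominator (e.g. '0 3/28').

C = [1/21, 1/21, 4/21, 13/21, 2/3, 6/7, 1]
j=0 picked index 0: u0 ∈ [0, 1/21)
j=1 picked index 2: u0 ∈ [-2/21, 1/21)
j=2 picked index 3: u0 ∈ [-2/21, 1/3)
j=3 picked index 3: u0 ∈ [-5/21, 4/21)
j=4 picked index 3: u0 ∈ [-8/21, 1/21)
j=5 picked index 5: u0 ∈ [-1/21, 1/7)
j=6 picked index 6: u0 ∈ [0, 1/7)
intersection: [0, 1/21)

0 1/21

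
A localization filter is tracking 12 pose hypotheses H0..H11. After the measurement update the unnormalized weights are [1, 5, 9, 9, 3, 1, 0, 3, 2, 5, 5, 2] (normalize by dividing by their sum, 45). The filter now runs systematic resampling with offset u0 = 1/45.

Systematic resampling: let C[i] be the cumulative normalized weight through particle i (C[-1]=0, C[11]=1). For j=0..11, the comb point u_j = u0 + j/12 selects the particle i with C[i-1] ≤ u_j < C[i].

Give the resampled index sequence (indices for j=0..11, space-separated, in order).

C = [1/45, 2/15, 1/3, 8/15, 3/5, 28/45, 28/45, 31/45, 11/15, 38/45, 43/45, 1]
j=0: u_0=1/45 ∈ [1/45, 2/15) → index 1
j=1: u_1=19/180 ∈ [1/45, 2/15) → index 1
j=2: u_2=17/90 ∈ [2/15, 1/3) → index 2
j=3: u_3=49/180 ∈ [2/15, 1/3) → index 2
j=4: u_4=16/45 ∈ [1/3, 8/15) → index 3
j=5: u_5=79/180 ∈ [1/3, 8/15) → index 3
j=6: u_6=47/90 ∈ [1/3, 8/15) → index 3
j=7: u_7=109/180 ∈ [3/5, 28/45) → index 5
j=8: u_8=31/45 ∈ [31/45, 11/15) → index 8
j=9: u_9=139/180 ∈ [11/15, 38/45) → index 9
j=10: u_10=77/90 ∈ [38/45, 43/45) → index 10
j=11: u_11=169/180 ∈ [38/45, 43/45) → index 10

1 1 2 2 3 3 3 5 8 9 10 10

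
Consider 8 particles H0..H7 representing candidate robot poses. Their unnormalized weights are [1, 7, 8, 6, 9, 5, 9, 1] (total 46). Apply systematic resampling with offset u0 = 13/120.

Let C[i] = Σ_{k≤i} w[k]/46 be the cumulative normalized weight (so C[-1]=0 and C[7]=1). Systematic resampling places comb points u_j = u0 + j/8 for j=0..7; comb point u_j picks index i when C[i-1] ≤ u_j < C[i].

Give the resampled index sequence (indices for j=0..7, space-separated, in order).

1 2 3 4 4 5 6 7

C = [1/46, 4/23, 8/23, 11/23, 31/46, 18/23, 45/46, 1]
j=0: u_0=13/120 ∈ [1/46, 4/23) → index 1
j=1: u_1=7/30 ∈ [4/23, 8/23) → index 2
j=2: u_2=43/120 ∈ [8/23, 11/23) → index 3
j=3: u_3=29/60 ∈ [11/23, 31/46) → index 4
j=4: u_4=73/120 ∈ [11/23, 31/46) → index 4
j=5: u_5=11/15 ∈ [31/46, 18/23) → index 5
j=6: u_6=103/120 ∈ [18/23, 45/46) → index 6
j=7: u_7=59/60 ∈ [45/46, 1) → index 7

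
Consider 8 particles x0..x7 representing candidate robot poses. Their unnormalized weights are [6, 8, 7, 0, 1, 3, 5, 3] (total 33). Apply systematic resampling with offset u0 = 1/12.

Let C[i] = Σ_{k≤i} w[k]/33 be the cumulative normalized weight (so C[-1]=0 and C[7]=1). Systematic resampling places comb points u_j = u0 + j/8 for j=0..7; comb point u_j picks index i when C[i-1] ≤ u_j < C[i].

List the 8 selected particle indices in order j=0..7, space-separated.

0 1 1 2 2 5 6 7

C = [2/11, 14/33, 7/11, 7/11, 2/3, 25/33, 10/11, 1]
j=0: u_0=1/12 ∈ [0, 2/11) → index 0
j=1: u_1=5/24 ∈ [2/11, 14/33) → index 1
j=2: u_2=1/3 ∈ [2/11, 14/33) → index 1
j=3: u_3=11/24 ∈ [14/33, 7/11) → index 2
j=4: u_4=7/12 ∈ [14/33, 7/11) → index 2
j=5: u_5=17/24 ∈ [2/3, 25/33) → index 5
j=6: u_6=5/6 ∈ [25/33, 10/11) → index 6
j=7: u_7=23/24 ∈ [10/11, 1) → index 7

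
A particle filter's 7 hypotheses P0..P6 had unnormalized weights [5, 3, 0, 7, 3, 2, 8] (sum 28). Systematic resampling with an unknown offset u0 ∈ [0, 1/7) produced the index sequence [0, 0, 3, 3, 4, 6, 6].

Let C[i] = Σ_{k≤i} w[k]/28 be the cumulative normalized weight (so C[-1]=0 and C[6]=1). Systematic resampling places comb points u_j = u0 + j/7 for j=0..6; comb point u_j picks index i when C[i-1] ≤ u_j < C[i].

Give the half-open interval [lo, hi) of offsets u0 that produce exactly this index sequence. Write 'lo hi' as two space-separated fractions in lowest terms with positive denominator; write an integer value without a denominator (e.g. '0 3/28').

0 1/28

C = [5/28, 2/7, 2/7, 15/28, 9/14, 5/7, 1]
j=0 picked index 0: u0 ∈ [0, 5/28)
j=1 picked index 0: u0 ∈ [-1/7, 1/28)
j=2 picked index 3: u0 ∈ [0, 1/4)
j=3 picked index 3: u0 ∈ [-1/7, 3/28)
j=4 picked index 4: u0 ∈ [-1/28, 1/14)
j=5 picked index 6: u0 ∈ [0, 2/7)
j=6 picked index 6: u0 ∈ [-1/7, 1/7)
intersection: [0, 1/28)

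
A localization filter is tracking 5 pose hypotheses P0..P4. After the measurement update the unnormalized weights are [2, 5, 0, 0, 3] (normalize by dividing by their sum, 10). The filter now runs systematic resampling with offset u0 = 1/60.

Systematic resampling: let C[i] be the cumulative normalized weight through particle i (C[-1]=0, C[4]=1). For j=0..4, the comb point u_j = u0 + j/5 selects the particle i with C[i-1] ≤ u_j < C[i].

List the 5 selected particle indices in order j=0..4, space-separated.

C = [1/5, 7/10, 7/10, 7/10, 1]
j=0: u_0=1/60 ∈ [0, 1/5) → index 0
j=1: u_1=13/60 ∈ [1/5, 7/10) → index 1
j=2: u_2=5/12 ∈ [1/5, 7/10) → index 1
j=3: u_3=37/60 ∈ [1/5, 7/10) → index 1
j=4: u_4=49/60 ∈ [7/10, 1) → index 4

0 1 1 1 4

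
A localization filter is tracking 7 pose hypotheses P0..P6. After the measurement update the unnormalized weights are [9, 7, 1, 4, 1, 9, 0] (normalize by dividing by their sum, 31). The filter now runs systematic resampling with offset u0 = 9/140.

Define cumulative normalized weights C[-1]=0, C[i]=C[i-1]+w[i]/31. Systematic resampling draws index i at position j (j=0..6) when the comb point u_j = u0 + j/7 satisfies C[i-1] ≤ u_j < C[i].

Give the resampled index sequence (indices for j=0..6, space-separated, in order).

0 0 1 1 3 5 5

C = [9/31, 16/31, 17/31, 21/31, 22/31, 1, 1]
j=0: u_0=9/140 ∈ [0, 9/31) → index 0
j=1: u_1=29/140 ∈ [0, 9/31) → index 0
j=2: u_2=7/20 ∈ [9/31, 16/31) → index 1
j=3: u_3=69/140 ∈ [9/31, 16/31) → index 1
j=4: u_4=89/140 ∈ [17/31, 21/31) → index 3
j=5: u_5=109/140 ∈ [22/31, 1) → index 5
j=6: u_6=129/140 ∈ [22/31, 1) → index 5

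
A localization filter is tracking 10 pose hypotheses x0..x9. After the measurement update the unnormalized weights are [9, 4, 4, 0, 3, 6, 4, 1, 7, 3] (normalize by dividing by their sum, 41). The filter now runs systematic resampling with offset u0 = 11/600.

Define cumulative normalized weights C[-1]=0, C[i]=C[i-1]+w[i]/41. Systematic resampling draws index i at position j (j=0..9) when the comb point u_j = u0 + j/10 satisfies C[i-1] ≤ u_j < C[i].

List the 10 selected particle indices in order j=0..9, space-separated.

C = [9/41, 13/41, 17/41, 17/41, 20/41, 26/41, 30/41, 31/41, 38/41, 1]
j=0: u_0=11/600 ∈ [0, 9/41) → index 0
j=1: u_1=71/600 ∈ [0, 9/41) → index 0
j=2: u_2=131/600 ∈ [0, 9/41) → index 0
j=3: u_3=191/600 ∈ [13/41, 17/41) → index 2
j=4: u_4=251/600 ∈ [17/41, 20/41) → index 4
j=5: u_5=311/600 ∈ [20/41, 26/41) → index 5
j=6: u_6=371/600 ∈ [20/41, 26/41) → index 5
j=7: u_7=431/600 ∈ [26/41, 30/41) → index 6
j=8: u_8=491/600 ∈ [31/41, 38/41) → index 8
j=9: u_9=551/600 ∈ [31/41, 38/41) → index 8

0 0 0 2 4 5 5 6 8 8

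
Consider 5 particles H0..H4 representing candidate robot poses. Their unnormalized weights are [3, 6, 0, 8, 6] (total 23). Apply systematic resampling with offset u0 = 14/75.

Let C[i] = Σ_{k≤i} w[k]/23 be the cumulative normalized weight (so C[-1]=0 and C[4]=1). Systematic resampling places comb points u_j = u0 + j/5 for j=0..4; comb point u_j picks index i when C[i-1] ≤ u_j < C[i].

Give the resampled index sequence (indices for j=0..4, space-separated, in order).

C = [3/23, 9/23, 9/23, 17/23, 1]
j=0: u_0=14/75 ∈ [3/23, 9/23) → index 1
j=1: u_1=29/75 ∈ [3/23, 9/23) → index 1
j=2: u_2=44/75 ∈ [9/23, 17/23) → index 3
j=3: u_3=59/75 ∈ [17/23, 1) → index 4
j=4: u_4=74/75 ∈ [17/23, 1) → index 4

1 1 3 4 4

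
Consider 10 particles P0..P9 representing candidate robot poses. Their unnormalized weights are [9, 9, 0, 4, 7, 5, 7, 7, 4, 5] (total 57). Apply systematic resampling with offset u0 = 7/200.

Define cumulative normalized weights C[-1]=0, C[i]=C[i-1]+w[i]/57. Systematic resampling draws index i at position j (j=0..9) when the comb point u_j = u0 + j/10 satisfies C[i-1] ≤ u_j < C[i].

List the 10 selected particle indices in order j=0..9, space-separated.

0 0 1 3 4 5 6 7 7 9

C = [3/19, 6/19, 6/19, 22/57, 29/57, 34/57, 41/57, 16/19, 52/57, 1]
j=0: u_0=7/200 ∈ [0, 3/19) → index 0
j=1: u_1=27/200 ∈ [0, 3/19) → index 0
j=2: u_2=47/200 ∈ [3/19, 6/19) → index 1
j=3: u_3=67/200 ∈ [6/19, 22/57) → index 3
j=4: u_4=87/200 ∈ [22/57, 29/57) → index 4
j=5: u_5=107/200 ∈ [29/57, 34/57) → index 5
j=6: u_6=127/200 ∈ [34/57, 41/57) → index 6
j=7: u_7=147/200 ∈ [41/57, 16/19) → index 7
j=8: u_8=167/200 ∈ [41/57, 16/19) → index 7
j=9: u_9=187/200 ∈ [52/57, 1) → index 9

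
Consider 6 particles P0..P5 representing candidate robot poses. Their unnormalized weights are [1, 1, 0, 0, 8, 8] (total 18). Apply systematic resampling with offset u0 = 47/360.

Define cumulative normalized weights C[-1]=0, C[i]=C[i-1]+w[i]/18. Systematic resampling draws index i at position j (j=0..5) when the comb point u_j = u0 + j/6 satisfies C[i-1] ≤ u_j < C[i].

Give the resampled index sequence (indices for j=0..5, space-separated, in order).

C = [1/18, 1/9, 1/9, 1/9, 5/9, 1]
j=0: u_0=47/360 ∈ [1/9, 5/9) → index 4
j=1: u_1=107/360 ∈ [1/9, 5/9) → index 4
j=2: u_2=167/360 ∈ [1/9, 5/9) → index 4
j=3: u_3=227/360 ∈ [5/9, 1) → index 5
j=4: u_4=287/360 ∈ [5/9, 1) → index 5
j=5: u_5=347/360 ∈ [5/9, 1) → index 5

4 4 4 5 5 5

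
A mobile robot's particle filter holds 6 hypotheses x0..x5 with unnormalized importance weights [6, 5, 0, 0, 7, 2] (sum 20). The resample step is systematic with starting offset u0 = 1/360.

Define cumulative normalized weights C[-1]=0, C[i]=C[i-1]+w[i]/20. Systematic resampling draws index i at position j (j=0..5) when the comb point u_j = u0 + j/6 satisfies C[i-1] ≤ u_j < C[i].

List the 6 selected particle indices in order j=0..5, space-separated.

C = [3/10, 11/20, 11/20, 11/20, 9/10, 1]
j=0: u_0=1/360 ∈ [0, 3/10) → index 0
j=1: u_1=61/360 ∈ [0, 3/10) → index 0
j=2: u_2=121/360 ∈ [3/10, 11/20) → index 1
j=3: u_3=181/360 ∈ [3/10, 11/20) → index 1
j=4: u_4=241/360 ∈ [11/20, 9/10) → index 4
j=5: u_5=301/360 ∈ [11/20, 9/10) → index 4

0 0 1 1 4 4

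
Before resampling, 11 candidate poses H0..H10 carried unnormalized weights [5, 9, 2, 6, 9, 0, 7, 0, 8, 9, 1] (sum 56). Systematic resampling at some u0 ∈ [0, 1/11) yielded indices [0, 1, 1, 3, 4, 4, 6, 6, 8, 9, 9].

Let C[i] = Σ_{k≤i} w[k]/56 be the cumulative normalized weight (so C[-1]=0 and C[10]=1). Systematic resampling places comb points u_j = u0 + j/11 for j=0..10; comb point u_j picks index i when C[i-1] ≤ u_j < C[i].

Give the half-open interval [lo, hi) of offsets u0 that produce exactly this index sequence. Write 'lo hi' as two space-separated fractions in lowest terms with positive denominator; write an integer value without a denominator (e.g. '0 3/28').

9/308 13/308

C = [5/56, 1/4, 2/7, 11/28, 31/56, 31/56, 19/28, 19/28, 23/28, 55/56, 1]
j=0 picked index 0: u0 ∈ [0, 5/56)
j=1 picked index 1: u0 ∈ [-1/616, 7/44)
j=2 picked index 1: u0 ∈ [-57/616, 3/44)
j=3 picked index 3: u0 ∈ [1/77, 37/308)
j=4 picked index 4: u0 ∈ [9/308, 117/616)
j=5 picked index 4: u0 ∈ [-19/308, 61/616)
j=6 picked index 6: u0 ∈ [5/616, 41/308)
j=7 picked index 6: u0 ∈ [-51/616, 13/308)
j=8 picked index 8: u0 ∈ [-15/308, 29/308)
j=9 picked index 9: u0 ∈ [1/308, 101/616)
j=10 picked index 9: u0 ∈ [-27/308, 45/616)
intersection: [9/308, 13/308)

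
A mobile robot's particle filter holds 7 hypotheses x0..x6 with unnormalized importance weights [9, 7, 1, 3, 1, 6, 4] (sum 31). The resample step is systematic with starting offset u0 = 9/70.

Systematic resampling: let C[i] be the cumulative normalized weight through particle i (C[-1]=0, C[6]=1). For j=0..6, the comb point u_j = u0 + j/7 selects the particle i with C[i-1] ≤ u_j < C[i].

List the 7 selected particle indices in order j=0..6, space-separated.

C = [9/31, 16/31, 17/31, 20/31, 21/31, 27/31, 1]
j=0: u_0=9/70 ∈ [0, 9/31) → index 0
j=1: u_1=19/70 ∈ [0, 9/31) → index 0
j=2: u_2=29/70 ∈ [9/31, 16/31) → index 1
j=3: u_3=39/70 ∈ [17/31, 20/31) → index 3
j=4: u_4=7/10 ∈ [21/31, 27/31) → index 5
j=5: u_5=59/70 ∈ [21/31, 27/31) → index 5
j=6: u_6=69/70 ∈ [27/31, 1) → index 6

0 0 1 3 5 5 6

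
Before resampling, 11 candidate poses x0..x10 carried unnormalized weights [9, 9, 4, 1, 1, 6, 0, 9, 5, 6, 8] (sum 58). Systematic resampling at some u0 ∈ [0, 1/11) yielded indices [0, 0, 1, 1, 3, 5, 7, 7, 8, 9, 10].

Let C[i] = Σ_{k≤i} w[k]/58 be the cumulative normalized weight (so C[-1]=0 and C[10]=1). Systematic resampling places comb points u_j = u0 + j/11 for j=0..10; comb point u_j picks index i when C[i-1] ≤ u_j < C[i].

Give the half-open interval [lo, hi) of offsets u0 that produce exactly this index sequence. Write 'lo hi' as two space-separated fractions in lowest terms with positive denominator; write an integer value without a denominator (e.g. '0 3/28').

C = [9/58, 9/29, 11/29, 23/58, 12/29, 15/29, 15/29, 39/58, 22/29, 25/29, 1]
j=0 picked index 0: u0 ∈ [0, 9/58)
j=1 picked index 0: u0 ∈ [-1/11, 41/638)
j=2 picked index 1: u0 ∈ [-17/638, 41/319)
j=3 picked index 1: u0 ∈ [-75/638, 12/319)
j=4 picked index 3: u0 ∈ [5/319, 21/638)
j=5 picked index 5: u0 ∈ [-13/319, 20/319)
j=6 picked index 7: u0 ∈ [-9/319, 81/638)
j=7 picked index 7: u0 ∈ [-38/319, 23/638)
j=8 picked index 8: u0 ∈ [-35/638, 10/319)
j=9 picked index 9: u0 ∈ [-19/319, 14/319)
j=10 picked index 10: u0 ∈ [-15/319, 1/11)
intersection: [5/319, 10/319)

5/319 10/319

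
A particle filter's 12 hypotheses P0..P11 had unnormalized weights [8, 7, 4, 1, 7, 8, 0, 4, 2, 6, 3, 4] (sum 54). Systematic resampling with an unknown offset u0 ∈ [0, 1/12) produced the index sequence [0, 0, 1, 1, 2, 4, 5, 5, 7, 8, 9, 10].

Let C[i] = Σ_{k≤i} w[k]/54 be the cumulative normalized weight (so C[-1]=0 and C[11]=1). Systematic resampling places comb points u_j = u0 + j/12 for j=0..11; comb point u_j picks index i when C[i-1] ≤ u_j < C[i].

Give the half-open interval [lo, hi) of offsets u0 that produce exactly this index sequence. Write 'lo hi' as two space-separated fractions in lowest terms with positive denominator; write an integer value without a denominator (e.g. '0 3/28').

C = [4/27, 5/18, 19/54, 10/27, 1/2, 35/54, 35/54, 13/18, 41/54, 47/54, 25/27, 1]
j=0 picked index 0: u0 ∈ [0, 4/27)
j=1 picked index 0: u0 ∈ [-1/12, 7/108)
j=2 picked index 1: u0 ∈ [-1/54, 1/9)
j=3 picked index 1: u0 ∈ [-11/108, 1/36)
j=4 picked index 2: u0 ∈ [-1/18, 1/54)
j=5 picked index 4: u0 ∈ [-5/108, 1/12)
j=6 picked index 5: u0 ∈ [0, 4/27)
j=7 picked index 5: u0 ∈ [-1/12, 7/108)
j=8 picked index 7: u0 ∈ [-1/54, 1/18)
j=9 picked index 8: u0 ∈ [-1/36, 1/108)
j=10 picked index 9: u0 ∈ [-2/27, 1/27)
j=11 picked index 10: u0 ∈ [-5/108, 1/108)
intersection: [0, 1/108)

0 1/108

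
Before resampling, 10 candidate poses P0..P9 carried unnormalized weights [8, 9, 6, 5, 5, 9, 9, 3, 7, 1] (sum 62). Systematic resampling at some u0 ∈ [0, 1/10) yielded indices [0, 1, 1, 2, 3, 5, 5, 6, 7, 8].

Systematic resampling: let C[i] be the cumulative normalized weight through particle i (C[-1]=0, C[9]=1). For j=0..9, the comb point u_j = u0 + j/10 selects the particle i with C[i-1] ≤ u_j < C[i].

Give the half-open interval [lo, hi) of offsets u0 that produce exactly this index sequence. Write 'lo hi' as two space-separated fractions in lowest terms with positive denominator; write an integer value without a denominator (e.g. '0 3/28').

1/31 8/155

C = [4/31, 17/62, 23/62, 14/31, 33/62, 21/31, 51/62, 27/31, 61/62, 1]
j=0 picked index 0: u0 ∈ [0, 4/31)
j=1 picked index 1: u0 ∈ [9/310, 27/155)
j=2 picked index 1: u0 ∈ [-11/155, 23/310)
j=3 picked index 2: u0 ∈ [-4/155, 11/155)
j=4 picked index 3: u0 ∈ [-9/310, 8/155)
j=5 picked index 5: u0 ∈ [1/31, 11/62)
j=6 picked index 5: u0 ∈ [-21/310, 12/155)
j=7 picked index 6: u0 ∈ [-7/310, 19/155)
j=8 picked index 7: u0 ∈ [7/310, 11/155)
j=9 picked index 8: u0 ∈ [-9/310, 13/155)
intersection: [1/31, 8/155)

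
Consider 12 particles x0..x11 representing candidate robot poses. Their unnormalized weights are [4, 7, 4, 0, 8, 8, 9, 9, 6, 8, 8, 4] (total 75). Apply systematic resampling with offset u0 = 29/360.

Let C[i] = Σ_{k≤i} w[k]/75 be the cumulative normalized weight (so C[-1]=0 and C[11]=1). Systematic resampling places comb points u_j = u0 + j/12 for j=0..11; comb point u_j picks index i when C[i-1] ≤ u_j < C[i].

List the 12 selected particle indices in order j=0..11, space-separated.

C = [4/75, 11/75, 1/5, 1/5, 23/75, 31/75, 8/15, 49/75, 11/15, 21/25, 71/75, 1]
j=0: u_0=29/360 ∈ [4/75, 11/75) → index 1
j=1: u_1=59/360 ∈ [11/75, 1/5) → index 2
j=2: u_2=89/360 ∈ [1/5, 23/75) → index 4
j=3: u_3=119/360 ∈ [23/75, 31/75) → index 5
j=4: u_4=149/360 ∈ [31/75, 8/15) → index 6
j=5: u_5=179/360 ∈ [31/75, 8/15) → index 6
j=6: u_6=209/360 ∈ [8/15, 49/75) → index 7
j=7: u_7=239/360 ∈ [49/75, 11/15) → index 8
j=8: u_8=269/360 ∈ [11/15, 21/25) → index 9
j=9: u_9=299/360 ∈ [11/15, 21/25) → index 9
j=10: u_10=329/360 ∈ [21/25, 71/75) → index 10
j=11: u_11=359/360 ∈ [71/75, 1) → index 11

1 2 4 5 6 6 7 8 9 9 10 11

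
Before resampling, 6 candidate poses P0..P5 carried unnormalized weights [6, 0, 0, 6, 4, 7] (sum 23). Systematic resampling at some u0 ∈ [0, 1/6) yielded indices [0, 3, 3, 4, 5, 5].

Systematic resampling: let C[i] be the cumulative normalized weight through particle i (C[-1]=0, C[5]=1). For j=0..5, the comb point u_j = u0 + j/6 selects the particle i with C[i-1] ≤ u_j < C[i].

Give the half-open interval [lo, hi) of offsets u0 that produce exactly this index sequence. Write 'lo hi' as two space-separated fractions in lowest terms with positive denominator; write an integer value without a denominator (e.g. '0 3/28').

C = [6/23, 6/23, 6/23, 12/23, 16/23, 1]
j=0 picked index 0: u0 ∈ [0, 6/23)
j=1 picked index 3: u0 ∈ [13/138, 49/138)
j=2 picked index 3: u0 ∈ [-5/69, 13/69)
j=3 picked index 4: u0 ∈ [1/46, 9/46)
j=4 picked index 5: u0 ∈ [2/69, 1/3)
j=5 picked index 5: u0 ∈ [-19/138, 1/6)
intersection: [13/138, 1/6)

13/138 1/6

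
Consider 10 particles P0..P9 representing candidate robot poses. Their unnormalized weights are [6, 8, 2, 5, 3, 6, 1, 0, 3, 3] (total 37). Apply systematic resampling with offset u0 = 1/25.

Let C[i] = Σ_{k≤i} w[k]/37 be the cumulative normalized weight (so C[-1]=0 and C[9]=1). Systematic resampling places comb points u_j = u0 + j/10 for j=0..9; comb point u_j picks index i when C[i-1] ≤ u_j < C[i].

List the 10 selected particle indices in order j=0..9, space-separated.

C = [6/37, 14/37, 16/37, 21/37, 24/37, 30/37, 31/37, 31/37, 34/37, 1]
j=0: u_0=1/25 ∈ [0, 6/37) → index 0
j=1: u_1=7/50 ∈ [0, 6/37) → index 0
j=2: u_2=6/25 ∈ [6/37, 14/37) → index 1
j=3: u_3=17/50 ∈ [6/37, 14/37) → index 1
j=4: u_4=11/25 ∈ [16/37, 21/37) → index 3
j=5: u_5=27/50 ∈ [16/37, 21/37) → index 3
j=6: u_6=16/25 ∈ [21/37, 24/37) → index 4
j=7: u_7=37/50 ∈ [24/37, 30/37) → index 5
j=8: u_8=21/25 ∈ [31/37, 34/37) → index 8
j=9: u_9=47/50 ∈ [34/37, 1) → index 9

0 0 1 1 3 3 4 5 8 9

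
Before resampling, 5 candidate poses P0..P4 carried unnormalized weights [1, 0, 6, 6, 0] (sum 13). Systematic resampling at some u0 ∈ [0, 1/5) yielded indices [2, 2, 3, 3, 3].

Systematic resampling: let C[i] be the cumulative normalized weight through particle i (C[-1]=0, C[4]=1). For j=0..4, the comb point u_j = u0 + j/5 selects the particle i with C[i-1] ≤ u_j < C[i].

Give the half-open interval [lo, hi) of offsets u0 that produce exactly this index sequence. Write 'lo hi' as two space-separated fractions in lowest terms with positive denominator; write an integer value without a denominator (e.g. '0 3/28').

9/65 1/5

C = [1/13, 1/13, 7/13, 1, 1]
j=0 picked index 2: u0 ∈ [1/13, 7/13)
j=1 picked index 2: u0 ∈ [-8/65, 22/65)
j=2 picked index 3: u0 ∈ [9/65, 3/5)
j=3 picked index 3: u0 ∈ [-4/65, 2/5)
j=4 picked index 3: u0 ∈ [-17/65, 1/5)
intersection: [9/65, 1/5)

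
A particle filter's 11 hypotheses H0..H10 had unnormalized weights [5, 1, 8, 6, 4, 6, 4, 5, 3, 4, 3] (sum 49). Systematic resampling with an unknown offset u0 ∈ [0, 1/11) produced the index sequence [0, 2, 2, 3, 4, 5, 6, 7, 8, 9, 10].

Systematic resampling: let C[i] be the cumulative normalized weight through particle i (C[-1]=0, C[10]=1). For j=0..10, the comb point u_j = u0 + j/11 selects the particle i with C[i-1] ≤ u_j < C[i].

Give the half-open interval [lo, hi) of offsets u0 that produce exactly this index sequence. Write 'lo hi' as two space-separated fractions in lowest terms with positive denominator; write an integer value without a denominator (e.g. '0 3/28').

C = [5/49, 6/49, 2/7, 20/49, 24/49, 30/49, 34/49, 39/49, 6/7, 46/49, 1]
j=0 picked index 0: u0 ∈ [0, 5/49)
j=1 picked index 2: u0 ∈ [17/539, 15/77)
j=2 picked index 2: u0 ∈ [-32/539, 8/77)
j=3 picked index 3: u0 ∈ [1/77, 73/539)
j=4 picked index 4: u0 ∈ [24/539, 68/539)
j=5 picked index 5: u0 ∈ [19/539, 85/539)
j=6 picked index 6: u0 ∈ [36/539, 80/539)
j=7 picked index 7: u0 ∈ [31/539, 86/539)
j=8 picked index 8: u0 ∈ [37/539, 10/77)
j=9 picked index 9: u0 ∈ [3/77, 65/539)
j=10 picked index 10: u0 ∈ [16/539, 1/11)
intersection: [37/539, 1/11)

37/539 1/11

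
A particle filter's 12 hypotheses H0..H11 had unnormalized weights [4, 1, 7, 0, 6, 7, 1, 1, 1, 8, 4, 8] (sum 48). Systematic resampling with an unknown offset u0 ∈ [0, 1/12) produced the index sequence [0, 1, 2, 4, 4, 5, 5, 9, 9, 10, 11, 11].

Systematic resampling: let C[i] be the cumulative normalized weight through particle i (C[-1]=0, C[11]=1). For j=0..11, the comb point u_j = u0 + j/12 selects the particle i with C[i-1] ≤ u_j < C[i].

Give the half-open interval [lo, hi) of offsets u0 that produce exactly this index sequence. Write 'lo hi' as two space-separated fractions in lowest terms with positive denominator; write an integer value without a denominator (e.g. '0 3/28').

0 1/48

C = [1/12, 5/48, 1/4, 1/4, 3/8, 25/48, 13/24, 9/16, 7/12, 3/4, 5/6, 1]
j=0 picked index 0: u0 ∈ [0, 1/12)
j=1 picked index 1: u0 ∈ [0, 1/48)
j=2 picked index 2: u0 ∈ [-1/16, 1/12)
j=3 picked index 4: u0 ∈ [0, 1/8)
j=4 picked index 4: u0 ∈ [-1/12, 1/24)
j=5 picked index 5: u0 ∈ [-1/24, 5/48)
j=6 picked index 5: u0 ∈ [-1/8, 1/48)
j=7 picked index 9: u0 ∈ [0, 1/6)
j=8 picked index 9: u0 ∈ [-1/12, 1/12)
j=9 picked index 10: u0 ∈ [0, 1/12)
j=10 picked index 11: u0 ∈ [0, 1/6)
j=11 picked index 11: u0 ∈ [-1/12, 1/12)
intersection: [0, 1/48)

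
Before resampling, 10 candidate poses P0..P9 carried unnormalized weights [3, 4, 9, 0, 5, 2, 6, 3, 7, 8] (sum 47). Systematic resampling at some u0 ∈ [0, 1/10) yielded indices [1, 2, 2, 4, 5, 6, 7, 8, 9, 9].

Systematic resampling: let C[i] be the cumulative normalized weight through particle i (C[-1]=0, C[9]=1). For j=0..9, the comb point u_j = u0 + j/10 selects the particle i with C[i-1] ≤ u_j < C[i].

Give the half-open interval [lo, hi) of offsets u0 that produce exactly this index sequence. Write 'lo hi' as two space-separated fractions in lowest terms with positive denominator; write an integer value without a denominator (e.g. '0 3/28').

3/47 19/235

C = [3/47, 7/47, 16/47, 16/47, 21/47, 23/47, 29/47, 32/47, 39/47, 1]
j=0 picked index 1: u0 ∈ [3/47, 7/47)
j=1 picked index 2: u0 ∈ [23/470, 113/470)
j=2 picked index 2: u0 ∈ [-12/235, 33/235)
j=3 picked index 4: u0 ∈ [19/470, 69/470)
j=4 picked index 5: u0 ∈ [11/235, 21/235)
j=5 picked index 6: u0 ∈ [-1/94, 11/94)
j=6 picked index 7: u0 ∈ [4/235, 19/235)
j=7 picked index 8: u0 ∈ [-9/470, 61/470)
j=8 picked index 9: u0 ∈ [7/235, 1/5)
j=9 picked index 9: u0 ∈ [-33/470, 1/10)
intersection: [3/47, 19/235)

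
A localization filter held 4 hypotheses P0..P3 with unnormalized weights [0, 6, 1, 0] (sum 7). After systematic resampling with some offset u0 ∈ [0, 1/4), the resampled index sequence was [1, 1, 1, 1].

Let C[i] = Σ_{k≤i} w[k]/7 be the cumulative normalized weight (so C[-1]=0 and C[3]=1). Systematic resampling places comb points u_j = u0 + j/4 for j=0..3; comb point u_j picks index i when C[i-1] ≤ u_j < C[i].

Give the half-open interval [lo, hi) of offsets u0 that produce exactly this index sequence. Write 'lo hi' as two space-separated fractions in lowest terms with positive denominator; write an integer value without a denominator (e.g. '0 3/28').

C = [0, 6/7, 1, 1]
j=0 picked index 1: u0 ∈ [0, 6/7)
j=1 picked index 1: u0 ∈ [-1/4, 17/28)
j=2 picked index 1: u0 ∈ [-1/2, 5/14)
j=3 picked index 1: u0 ∈ [-3/4, 3/28)
intersection: [0, 3/28)

0 3/28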